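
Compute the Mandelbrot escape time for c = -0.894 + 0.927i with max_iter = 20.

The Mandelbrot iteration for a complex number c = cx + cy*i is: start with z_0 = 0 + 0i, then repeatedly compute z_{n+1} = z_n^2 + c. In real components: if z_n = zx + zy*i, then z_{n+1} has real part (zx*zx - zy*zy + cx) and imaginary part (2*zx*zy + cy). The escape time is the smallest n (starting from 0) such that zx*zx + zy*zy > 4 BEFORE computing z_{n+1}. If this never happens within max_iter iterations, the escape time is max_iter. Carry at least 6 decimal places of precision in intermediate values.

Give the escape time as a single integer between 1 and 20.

Answer: 3

Derivation:
z_0 = 0 + 0i, c = -0.8940 + 0.9270i
Iter 1: z = -0.8940 + 0.9270i, |z|^2 = 1.6586
Iter 2: z = -0.9541 + -0.7305i, |z|^2 = 1.4439
Iter 3: z = -0.5173 + 2.3209i, |z|^2 = 5.6541
Escaped at iteration 3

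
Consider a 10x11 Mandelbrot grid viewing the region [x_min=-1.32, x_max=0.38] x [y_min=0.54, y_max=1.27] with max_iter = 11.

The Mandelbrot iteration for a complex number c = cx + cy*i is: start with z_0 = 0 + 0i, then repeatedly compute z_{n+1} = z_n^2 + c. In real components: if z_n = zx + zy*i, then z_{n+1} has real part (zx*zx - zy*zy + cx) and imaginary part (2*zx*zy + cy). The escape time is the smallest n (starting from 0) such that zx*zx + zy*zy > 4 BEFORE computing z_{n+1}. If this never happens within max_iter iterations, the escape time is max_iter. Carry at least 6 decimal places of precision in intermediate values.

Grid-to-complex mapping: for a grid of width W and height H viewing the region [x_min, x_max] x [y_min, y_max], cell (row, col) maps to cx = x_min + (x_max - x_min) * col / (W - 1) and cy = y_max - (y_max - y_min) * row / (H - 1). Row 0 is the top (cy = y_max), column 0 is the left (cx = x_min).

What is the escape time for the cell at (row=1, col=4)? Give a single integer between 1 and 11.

z_0 = 0 + 0i, c = -0.5644 + 1.1970i
Iter 1: z = -0.5644 + 1.1970i, |z|^2 = 1.7514
Iter 2: z = -1.6787 + -0.1543i, |z|^2 = 2.8417
Iter 3: z = 2.2296 + 1.7150i, |z|^2 = 7.9124
Escaped at iteration 3

Answer: 3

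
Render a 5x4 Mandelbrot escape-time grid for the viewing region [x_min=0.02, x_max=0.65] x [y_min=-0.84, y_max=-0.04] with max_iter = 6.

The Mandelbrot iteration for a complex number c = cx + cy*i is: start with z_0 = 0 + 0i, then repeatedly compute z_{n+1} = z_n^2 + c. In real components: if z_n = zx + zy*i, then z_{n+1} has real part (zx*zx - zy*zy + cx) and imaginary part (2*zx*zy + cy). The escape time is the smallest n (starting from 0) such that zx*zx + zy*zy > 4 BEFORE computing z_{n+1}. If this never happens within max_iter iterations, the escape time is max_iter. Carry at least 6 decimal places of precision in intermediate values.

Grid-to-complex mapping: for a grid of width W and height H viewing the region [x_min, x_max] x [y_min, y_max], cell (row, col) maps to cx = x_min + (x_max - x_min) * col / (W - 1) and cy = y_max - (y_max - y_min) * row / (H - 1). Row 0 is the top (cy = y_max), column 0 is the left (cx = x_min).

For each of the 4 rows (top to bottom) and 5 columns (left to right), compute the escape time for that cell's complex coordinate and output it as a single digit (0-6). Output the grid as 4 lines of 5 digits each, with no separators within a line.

Answer: 66654
66663
66653
65433

Derivation:
(row=0, col=0): c = 0.0200 + -0.0400i → escape time 6
(row=0, col=1): c = 0.1775 + -0.0400i → escape time 6
(row=0, col=2): c = 0.3350 + -0.0400i → escape time 6
(row=0, col=3): c = 0.4925 + -0.0400i → escape time 5
(row=0, col=4): c = 0.6500 + -0.0400i → escape time 4
(row=1, col=0): c = 0.0200 + -0.3067i → escape time 6
(row=1, col=1): c = 0.1775 + -0.3067i → escape time 6
(row=1, col=2): c = 0.3350 + -0.3067i → escape time 6
(row=1, col=3): c = 0.4925 + -0.3067i → escape time 6
(row=1, col=4): c = 0.6500 + -0.3067i → escape time 3
(row=2, col=0): c = 0.0200 + -0.5733i → escape time 6
(row=2, col=1): c = 0.1775 + -0.5733i → escape time 6
(row=2, col=2): c = 0.3350 + -0.5733i → escape time 6
(row=2, col=3): c = 0.4925 + -0.5733i → escape time 5
(row=2, col=4): c = 0.6500 + -0.5733i → escape time 3
(row=3, col=0): c = 0.0200 + -0.8400i → escape time 6
(row=3, col=1): c = 0.1775 + -0.8400i → escape time 5
(row=3, col=2): c = 0.3350 + -0.8400i → escape time 4
(row=3, col=3): c = 0.4925 + -0.8400i → escape time 3
(row=3, col=4): c = 0.6500 + -0.8400i → escape time 3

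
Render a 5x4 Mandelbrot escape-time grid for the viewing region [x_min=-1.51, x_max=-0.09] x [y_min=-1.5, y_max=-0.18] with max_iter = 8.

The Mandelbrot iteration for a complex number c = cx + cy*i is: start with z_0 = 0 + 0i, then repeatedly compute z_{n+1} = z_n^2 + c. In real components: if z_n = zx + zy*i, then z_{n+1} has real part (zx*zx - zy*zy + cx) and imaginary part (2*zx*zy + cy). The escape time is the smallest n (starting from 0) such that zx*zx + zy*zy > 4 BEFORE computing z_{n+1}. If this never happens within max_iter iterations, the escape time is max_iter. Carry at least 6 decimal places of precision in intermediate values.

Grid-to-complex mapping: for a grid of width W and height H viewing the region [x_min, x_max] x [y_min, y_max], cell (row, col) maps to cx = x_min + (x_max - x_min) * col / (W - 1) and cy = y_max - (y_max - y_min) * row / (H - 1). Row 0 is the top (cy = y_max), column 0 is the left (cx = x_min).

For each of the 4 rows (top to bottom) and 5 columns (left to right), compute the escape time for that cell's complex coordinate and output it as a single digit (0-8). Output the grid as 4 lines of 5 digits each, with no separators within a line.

(row=0, col=0): c = -1.5100 + -0.1800i → escape time 5
(row=0, col=1): c = -1.1550 + -0.1800i → escape time 8
(row=0, col=2): c = -0.8000 + -0.1800i → escape time 8
(row=0, col=3): c = -0.4450 + -0.1800i → escape time 8
(row=0, col=4): c = -0.0900 + -0.1800i → escape time 8
(row=1, col=0): c = -1.5100 + -0.6200i → escape time 3
(row=1, col=1): c = -1.1550 + -0.6200i → escape time 3
(row=1, col=2): c = -0.8000 + -0.6200i → escape time 5
(row=1, col=3): c = -0.4450 + -0.6200i → escape time 8
(row=1, col=4): c = -0.0900 + -0.6200i → escape time 8
(row=2, col=0): c = -1.5100 + -1.0600i → escape time 2
(row=2, col=1): c = -1.1550 + -1.0600i → escape time 3
(row=2, col=2): c = -0.8000 + -1.0600i → escape time 3
(row=2, col=3): c = -0.4450 + -1.0600i → escape time 4
(row=2, col=4): c = -0.0900 + -1.0600i → escape time 6
(row=3, col=0): c = -1.5100 + -1.5000i → escape time 1
(row=3, col=1): c = -1.1550 + -1.5000i → escape time 2
(row=3, col=2): c = -0.8000 + -1.5000i → escape time 2
(row=3, col=3): c = -0.4450 + -1.5000i → escape time 2
(row=3, col=4): c = -0.0900 + -1.5000i → escape time 2

Answer: 58888
33588
23346
12222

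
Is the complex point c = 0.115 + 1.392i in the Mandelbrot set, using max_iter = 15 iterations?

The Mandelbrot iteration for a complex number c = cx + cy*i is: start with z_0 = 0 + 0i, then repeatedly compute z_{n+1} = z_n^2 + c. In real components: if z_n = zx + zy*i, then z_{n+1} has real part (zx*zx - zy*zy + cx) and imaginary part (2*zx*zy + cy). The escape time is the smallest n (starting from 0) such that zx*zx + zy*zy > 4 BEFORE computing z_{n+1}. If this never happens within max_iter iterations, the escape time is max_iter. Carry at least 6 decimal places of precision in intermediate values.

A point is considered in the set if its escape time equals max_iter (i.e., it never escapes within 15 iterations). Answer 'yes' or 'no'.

z_0 = 0 + 0i, c = 0.1150 + 1.3920i
Iter 1: z = 0.1150 + 1.3920i, |z|^2 = 1.9509
Iter 2: z = -1.8094 + 1.7122i, |z|^2 = 6.2056
Escaped at iteration 2

Answer: no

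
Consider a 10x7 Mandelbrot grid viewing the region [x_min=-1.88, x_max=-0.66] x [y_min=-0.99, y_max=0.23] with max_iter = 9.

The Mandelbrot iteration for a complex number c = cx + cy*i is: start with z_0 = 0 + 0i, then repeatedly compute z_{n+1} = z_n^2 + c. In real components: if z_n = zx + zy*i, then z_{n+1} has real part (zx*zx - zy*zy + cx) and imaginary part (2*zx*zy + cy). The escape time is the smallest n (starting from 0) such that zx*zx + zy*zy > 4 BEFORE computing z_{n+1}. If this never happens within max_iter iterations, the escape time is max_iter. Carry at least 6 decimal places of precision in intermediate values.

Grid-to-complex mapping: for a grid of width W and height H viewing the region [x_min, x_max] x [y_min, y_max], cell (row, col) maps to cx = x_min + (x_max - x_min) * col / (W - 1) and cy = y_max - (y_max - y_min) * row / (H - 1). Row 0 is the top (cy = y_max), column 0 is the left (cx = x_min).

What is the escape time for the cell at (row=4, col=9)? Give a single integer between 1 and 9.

Answer: 7

Derivation:
z_0 = 0 + 0i, c = -0.6600 + -0.5833i
Iter 1: z = -0.6600 + -0.5833i, |z|^2 = 0.7759
Iter 2: z = -0.5647 + 0.1867i, |z|^2 = 0.3537
Iter 3: z = -0.3760 + -0.7941i, |z|^2 = 0.7720
Iter 4: z = -1.1493 + 0.0138i, |z|^2 = 1.3211
Iter 5: z = 0.6607 + -0.6151i, |z|^2 = 0.8149
Iter 6: z = -0.6019 + -1.3962i, |z|^2 = 2.3116
Iter 7: z = -2.2471 + 1.0973i, |z|^2 = 6.2536
Escaped at iteration 7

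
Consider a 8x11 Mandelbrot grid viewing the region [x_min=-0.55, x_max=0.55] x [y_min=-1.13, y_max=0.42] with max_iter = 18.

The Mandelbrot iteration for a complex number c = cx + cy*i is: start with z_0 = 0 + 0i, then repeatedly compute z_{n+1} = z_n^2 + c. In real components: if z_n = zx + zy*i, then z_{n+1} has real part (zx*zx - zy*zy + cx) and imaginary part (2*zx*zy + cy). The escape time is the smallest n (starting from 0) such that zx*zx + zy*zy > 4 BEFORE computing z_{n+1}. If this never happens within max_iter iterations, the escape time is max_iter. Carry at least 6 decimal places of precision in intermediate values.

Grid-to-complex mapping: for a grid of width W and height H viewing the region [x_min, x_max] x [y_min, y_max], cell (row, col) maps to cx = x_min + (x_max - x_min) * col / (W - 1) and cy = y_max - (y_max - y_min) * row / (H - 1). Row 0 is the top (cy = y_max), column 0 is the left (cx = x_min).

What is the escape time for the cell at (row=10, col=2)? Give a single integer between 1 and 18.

z_0 = 0 + 0i, c = -0.2357 + -1.1300i
Iter 1: z = -0.2357 + -1.1300i, |z|^2 = 1.3325
Iter 2: z = -1.4571 + -0.5973i, |z|^2 = 2.4798
Iter 3: z = 1.5305 + 0.6106i, |z|^2 = 2.7153
Iter 4: z = 1.7341 + 0.7390i, |z|^2 = 3.5530
Iter 5: z = 2.2252 + 1.4328i, |z|^2 = 7.0044
Escaped at iteration 5

Answer: 5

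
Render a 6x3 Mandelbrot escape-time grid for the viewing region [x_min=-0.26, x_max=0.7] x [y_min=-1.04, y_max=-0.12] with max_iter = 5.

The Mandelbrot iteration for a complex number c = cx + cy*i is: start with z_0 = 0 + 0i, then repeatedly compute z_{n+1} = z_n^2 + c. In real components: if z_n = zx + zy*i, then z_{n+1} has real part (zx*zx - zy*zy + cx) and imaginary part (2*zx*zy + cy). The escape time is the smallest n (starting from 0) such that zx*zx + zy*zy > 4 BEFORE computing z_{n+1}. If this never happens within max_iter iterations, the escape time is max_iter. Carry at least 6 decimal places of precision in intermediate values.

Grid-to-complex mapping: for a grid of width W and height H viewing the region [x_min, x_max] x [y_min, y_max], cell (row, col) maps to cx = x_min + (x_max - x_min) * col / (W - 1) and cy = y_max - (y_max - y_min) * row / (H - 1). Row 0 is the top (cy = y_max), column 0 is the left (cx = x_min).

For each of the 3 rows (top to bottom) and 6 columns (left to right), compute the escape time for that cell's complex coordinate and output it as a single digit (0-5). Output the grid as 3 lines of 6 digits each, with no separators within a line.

Answer: 555553
555543
554322

Derivation:
(row=0, col=0): c = -0.2600 + -0.1200i → escape time 5
(row=0, col=1): c = -0.0680 + -0.1200i → escape time 5
(row=0, col=2): c = 0.1240 + -0.1200i → escape time 5
(row=0, col=3): c = 0.3160 + -0.1200i → escape time 5
(row=0, col=4): c = 0.5080 + -0.1200i → escape time 5
(row=0, col=5): c = 0.7000 + -0.1200i → escape time 3
(row=1, col=0): c = -0.2600 + -0.5800i → escape time 5
(row=1, col=1): c = -0.0680 + -0.5800i → escape time 5
(row=1, col=2): c = 0.1240 + -0.5800i → escape time 5
(row=1, col=3): c = 0.3160 + -0.5800i → escape time 5
(row=1, col=4): c = 0.5080 + -0.5800i → escape time 4
(row=1, col=5): c = 0.7000 + -0.5800i → escape time 3
(row=2, col=0): c = -0.2600 + -1.0400i → escape time 5
(row=2, col=1): c = -0.0680 + -1.0400i → escape time 5
(row=2, col=2): c = 0.1240 + -1.0400i → escape time 4
(row=2, col=3): c = 0.3160 + -1.0400i → escape time 3
(row=2, col=4): c = 0.5080 + -1.0400i → escape time 2
(row=2, col=5): c = 0.7000 + -1.0400i → escape time 2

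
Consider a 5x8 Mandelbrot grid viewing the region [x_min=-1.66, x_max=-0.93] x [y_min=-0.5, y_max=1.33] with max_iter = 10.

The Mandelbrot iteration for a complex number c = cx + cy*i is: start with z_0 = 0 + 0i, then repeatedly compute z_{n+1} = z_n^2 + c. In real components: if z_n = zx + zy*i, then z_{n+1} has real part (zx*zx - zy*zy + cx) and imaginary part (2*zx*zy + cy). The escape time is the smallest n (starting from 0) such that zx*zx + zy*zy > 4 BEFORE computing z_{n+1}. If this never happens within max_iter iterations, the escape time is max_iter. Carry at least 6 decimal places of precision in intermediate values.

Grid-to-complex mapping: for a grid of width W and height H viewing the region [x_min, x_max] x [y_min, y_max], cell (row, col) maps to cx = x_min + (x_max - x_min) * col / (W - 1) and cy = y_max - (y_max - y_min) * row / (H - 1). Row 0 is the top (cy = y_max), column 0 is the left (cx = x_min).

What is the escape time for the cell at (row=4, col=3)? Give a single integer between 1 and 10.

Answer: 10

Derivation:
z_0 = 0 + 0i, c = -1.1125 + 0.2843i
Iter 1: z = -1.1125 + 0.2843i, |z|^2 = 1.3185
Iter 2: z = 0.0443 + -0.3482i, |z|^2 = 0.1232
Iter 3: z = -1.2318 + 0.2534i, |z|^2 = 1.5816
Iter 4: z = 0.3406 + -0.3400i, |z|^2 = 0.2316
Iter 5: z = -1.1121 + 0.0526i, |z|^2 = 1.2395
Iter 6: z = 0.1214 + 0.1672i, |z|^2 = 0.0427
Iter 7: z = -1.1257 + 0.3249i, |z|^2 = 1.3728
Iter 8: z = 0.0492 + -0.4472i, |z|^2 = 0.2024
Iter 9: z = -1.3101 + 0.2403i, |z|^2 = 1.7740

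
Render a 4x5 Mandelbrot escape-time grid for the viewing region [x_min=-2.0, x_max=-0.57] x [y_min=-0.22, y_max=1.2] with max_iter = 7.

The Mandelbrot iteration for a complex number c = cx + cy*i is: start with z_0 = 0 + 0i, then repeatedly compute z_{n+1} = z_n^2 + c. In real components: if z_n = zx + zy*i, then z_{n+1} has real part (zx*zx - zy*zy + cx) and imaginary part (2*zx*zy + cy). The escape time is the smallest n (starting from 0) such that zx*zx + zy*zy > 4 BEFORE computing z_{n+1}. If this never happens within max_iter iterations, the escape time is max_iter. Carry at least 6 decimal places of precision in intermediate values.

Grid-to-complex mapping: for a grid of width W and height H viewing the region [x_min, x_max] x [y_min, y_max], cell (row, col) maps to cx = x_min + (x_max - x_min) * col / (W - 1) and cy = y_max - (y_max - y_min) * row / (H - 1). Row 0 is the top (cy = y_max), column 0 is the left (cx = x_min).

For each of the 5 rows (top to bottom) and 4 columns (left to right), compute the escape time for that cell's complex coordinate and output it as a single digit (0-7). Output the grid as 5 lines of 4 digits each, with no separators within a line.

(row=0, col=0): c = -2.0000 + 1.2000i → escape time 1
(row=0, col=1): c = -1.5233 + 1.2000i → escape time 2
(row=0, col=2): c = -1.0467 + 1.2000i → escape time 3
(row=0, col=3): c = -0.5700 + 1.2000i → escape time 3
(row=1, col=0): c = -2.0000 + 0.8450i → escape time 1
(row=1, col=1): c = -1.5233 + 0.8450i → escape time 3
(row=1, col=2): c = -1.0467 + 0.8450i → escape time 3
(row=1, col=3): c = -0.5700 + 0.8450i → escape time 4
(row=2, col=0): c = -2.0000 + 0.4900i → escape time 1
(row=2, col=1): c = -1.5233 + 0.4900i → escape time 3
(row=2, col=2): c = -1.0467 + 0.4900i → escape time 5
(row=2, col=3): c = -0.5700 + 0.4900i → escape time 7
(row=3, col=0): c = -2.0000 + 0.1350i → escape time 1
(row=3, col=1): c = -1.5233 + 0.1350i → escape time 6
(row=3, col=2): c = -1.0467 + 0.1350i → escape time 7
(row=3, col=3): c = -0.5700 + 0.1350i → escape time 7
(row=4, col=0): c = -2.0000 + -0.2200i → escape time 1
(row=4, col=1): c = -1.5233 + -0.2200i → escape time 5
(row=4, col=2): c = -1.0467 + -0.2200i → escape time 7
(row=4, col=3): c = -0.5700 + -0.2200i → escape time 7

Answer: 1233
1334
1357
1677
1577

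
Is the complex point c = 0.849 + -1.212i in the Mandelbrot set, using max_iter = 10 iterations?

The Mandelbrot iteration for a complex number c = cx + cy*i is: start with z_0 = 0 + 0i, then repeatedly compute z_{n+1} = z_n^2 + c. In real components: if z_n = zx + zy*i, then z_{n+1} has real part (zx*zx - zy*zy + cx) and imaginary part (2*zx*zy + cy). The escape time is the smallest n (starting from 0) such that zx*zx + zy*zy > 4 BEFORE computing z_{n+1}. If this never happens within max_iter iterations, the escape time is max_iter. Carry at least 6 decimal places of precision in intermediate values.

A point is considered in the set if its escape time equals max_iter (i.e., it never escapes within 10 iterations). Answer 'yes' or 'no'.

Answer: no

Derivation:
z_0 = 0 + 0i, c = 0.8490 + -1.2120i
Iter 1: z = 0.8490 + -1.2120i, |z|^2 = 2.1897
Iter 2: z = 0.1009 + -3.2700i, |z|^2 = 10.7029
Escaped at iteration 2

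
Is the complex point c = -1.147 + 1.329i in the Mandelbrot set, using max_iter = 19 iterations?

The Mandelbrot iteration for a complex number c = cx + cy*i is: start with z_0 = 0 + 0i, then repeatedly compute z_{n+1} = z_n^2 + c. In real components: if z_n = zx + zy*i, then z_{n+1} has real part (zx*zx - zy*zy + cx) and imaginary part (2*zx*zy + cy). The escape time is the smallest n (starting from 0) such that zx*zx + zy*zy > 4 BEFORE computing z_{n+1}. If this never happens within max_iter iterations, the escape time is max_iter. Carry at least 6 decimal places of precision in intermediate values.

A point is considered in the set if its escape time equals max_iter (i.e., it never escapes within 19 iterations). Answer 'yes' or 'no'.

Answer: no

Derivation:
z_0 = 0 + 0i, c = -1.1470 + 1.3290i
Iter 1: z = -1.1470 + 1.3290i, |z|^2 = 3.0819
Iter 2: z = -1.5976 + -1.7197i, |z|^2 = 5.5099
Escaped at iteration 2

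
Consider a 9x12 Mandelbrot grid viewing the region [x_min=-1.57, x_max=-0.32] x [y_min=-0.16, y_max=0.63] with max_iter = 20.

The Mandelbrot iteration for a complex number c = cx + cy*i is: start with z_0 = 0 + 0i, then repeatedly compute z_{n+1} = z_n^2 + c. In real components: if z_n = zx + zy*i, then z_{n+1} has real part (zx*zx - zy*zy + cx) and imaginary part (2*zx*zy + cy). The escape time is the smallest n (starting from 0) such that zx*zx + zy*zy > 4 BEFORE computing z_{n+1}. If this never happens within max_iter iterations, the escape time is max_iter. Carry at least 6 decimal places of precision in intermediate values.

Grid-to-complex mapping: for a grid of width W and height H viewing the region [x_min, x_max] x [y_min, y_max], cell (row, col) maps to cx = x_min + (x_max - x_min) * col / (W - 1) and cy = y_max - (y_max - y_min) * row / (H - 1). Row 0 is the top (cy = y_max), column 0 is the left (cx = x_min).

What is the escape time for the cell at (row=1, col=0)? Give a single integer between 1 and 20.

Answer: 3

Derivation:
z_0 = 0 + 0i, c = -1.5700 + 0.5582i
Iter 1: z = -1.5700 + 0.5582i, |z|^2 = 2.7765
Iter 2: z = 0.5833 + -1.1945i, |z|^2 = 1.7671
Iter 3: z = -2.6566 + -0.8354i, |z|^2 = 7.7553
Escaped at iteration 3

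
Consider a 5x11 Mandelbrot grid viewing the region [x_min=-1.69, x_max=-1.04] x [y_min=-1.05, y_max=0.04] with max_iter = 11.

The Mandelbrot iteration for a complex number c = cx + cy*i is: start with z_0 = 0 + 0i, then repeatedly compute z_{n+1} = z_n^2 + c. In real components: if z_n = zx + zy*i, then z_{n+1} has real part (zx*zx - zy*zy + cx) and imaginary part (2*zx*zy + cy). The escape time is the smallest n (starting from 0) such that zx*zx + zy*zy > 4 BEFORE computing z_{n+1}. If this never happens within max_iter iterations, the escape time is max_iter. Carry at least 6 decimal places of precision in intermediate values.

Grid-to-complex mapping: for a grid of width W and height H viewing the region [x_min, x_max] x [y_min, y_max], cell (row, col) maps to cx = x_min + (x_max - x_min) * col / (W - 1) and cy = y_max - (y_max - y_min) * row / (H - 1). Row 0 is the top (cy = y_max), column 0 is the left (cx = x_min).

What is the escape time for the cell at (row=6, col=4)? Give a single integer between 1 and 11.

Answer: 4

Derivation:
z_0 = 0 + 0i, c = -1.0400 + -0.6140i
Iter 1: z = -1.0400 + -0.6140i, |z|^2 = 1.4586
Iter 2: z = -0.3354 + 0.6631i, |z|^2 = 0.5522
Iter 3: z = -1.3672 + -1.0588i, |z|^2 = 2.9904
Iter 4: z = -0.2918 + 2.2813i, |z|^2 = 5.2895
Escaped at iteration 4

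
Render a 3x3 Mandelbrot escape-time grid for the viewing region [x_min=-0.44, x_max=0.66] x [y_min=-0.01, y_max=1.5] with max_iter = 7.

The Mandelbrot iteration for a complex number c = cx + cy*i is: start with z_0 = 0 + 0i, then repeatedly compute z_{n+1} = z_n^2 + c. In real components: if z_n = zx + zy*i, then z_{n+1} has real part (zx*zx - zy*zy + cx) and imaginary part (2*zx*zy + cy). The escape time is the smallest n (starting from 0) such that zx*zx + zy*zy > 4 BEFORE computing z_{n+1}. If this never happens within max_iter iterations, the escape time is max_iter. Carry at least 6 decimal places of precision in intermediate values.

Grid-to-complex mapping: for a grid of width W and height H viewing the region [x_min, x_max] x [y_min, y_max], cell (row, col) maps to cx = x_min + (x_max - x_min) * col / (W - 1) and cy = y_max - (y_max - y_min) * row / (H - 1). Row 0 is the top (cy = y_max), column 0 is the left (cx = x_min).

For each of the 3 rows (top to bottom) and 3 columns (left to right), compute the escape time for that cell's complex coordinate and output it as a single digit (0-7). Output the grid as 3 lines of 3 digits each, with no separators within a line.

Answer: 222
773
774

Derivation:
(row=0, col=0): c = -0.4400 + 1.5000i → escape time 2
(row=0, col=1): c = 0.1100 + 1.5000i → escape time 2
(row=0, col=2): c = 0.6600 + 1.5000i → escape time 2
(row=1, col=0): c = -0.4400 + 0.7450i → escape time 7
(row=1, col=1): c = 0.1100 + 0.7450i → escape time 7
(row=1, col=2): c = 0.6600 + 0.7450i → escape time 3
(row=2, col=0): c = -0.4400 + -0.0100i → escape time 7
(row=2, col=1): c = 0.1100 + -0.0100i → escape time 7
(row=2, col=2): c = 0.6600 + -0.0100i → escape time 4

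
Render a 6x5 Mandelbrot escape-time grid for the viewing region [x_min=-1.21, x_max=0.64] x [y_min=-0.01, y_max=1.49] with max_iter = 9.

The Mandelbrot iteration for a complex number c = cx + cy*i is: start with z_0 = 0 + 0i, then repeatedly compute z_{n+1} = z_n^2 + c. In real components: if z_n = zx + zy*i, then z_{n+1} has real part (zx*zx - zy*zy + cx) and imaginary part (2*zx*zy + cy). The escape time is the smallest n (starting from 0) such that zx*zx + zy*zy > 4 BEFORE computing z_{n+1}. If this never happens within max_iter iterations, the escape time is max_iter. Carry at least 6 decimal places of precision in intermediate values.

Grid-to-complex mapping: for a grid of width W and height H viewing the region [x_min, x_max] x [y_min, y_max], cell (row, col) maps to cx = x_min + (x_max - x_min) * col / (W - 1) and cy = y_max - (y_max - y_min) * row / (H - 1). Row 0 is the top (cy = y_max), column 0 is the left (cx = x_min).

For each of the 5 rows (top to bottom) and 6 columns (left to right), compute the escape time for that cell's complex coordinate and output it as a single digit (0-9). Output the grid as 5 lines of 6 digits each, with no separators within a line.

Answer: 222222
334532
346953
879993
999994

Derivation:
(row=0, col=0): c = -1.2100 + 1.4900i → escape time 2
(row=0, col=1): c = -0.8400 + 1.4900i → escape time 2
(row=0, col=2): c = -0.4700 + 1.4900i → escape time 2
(row=0, col=3): c = -0.1000 + 1.4900i → escape time 2
(row=0, col=4): c = 0.2700 + 1.4900i → escape time 2
(row=0, col=5): c = 0.6400 + 1.4900i → escape time 2
(row=1, col=0): c = -1.2100 + 1.1150i → escape time 3
(row=1, col=1): c = -0.8400 + 1.1150i → escape time 3
(row=1, col=2): c = -0.4700 + 1.1150i → escape time 4
(row=1, col=3): c = -0.1000 + 1.1150i → escape time 5
(row=1, col=4): c = 0.2700 + 1.1150i → escape time 3
(row=1, col=5): c = 0.6400 + 1.1150i → escape time 2
(row=2, col=0): c = -1.2100 + 0.7400i → escape time 3
(row=2, col=1): c = -0.8400 + 0.7400i → escape time 4
(row=2, col=2): c = -0.4700 + 0.7400i → escape time 6
(row=2, col=3): c = -0.1000 + 0.7400i → escape time 9
(row=2, col=4): c = 0.2700 + 0.7400i → escape time 5
(row=2, col=5): c = 0.6400 + 0.7400i → escape time 3
(row=3, col=0): c = -1.2100 + 0.3650i → escape time 8
(row=3, col=1): c = -0.8400 + 0.3650i → escape time 7
(row=3, col=2): c = -0.4700 + 0.3650i → escape time 9
(row=3, col=3): c = -0.1000 + 0.3650i → escape time 9
(row=3, col=4): c = 0.2700 + 0.3650i → escape time 9
(row=3, col=5): c = 0.6400 + 0.3650i → escape time 3
(row=4, col=0): c = -1.2100 + -0.0100i → escape time 9
(row=4, col=1): c = -0.8400 + -0.0100i → escape time 9
(row=4, col=2): c = -0.4700 + -0.0100i → escape time 9
(row=4, col=3): c = -0.1000 + -0.0100i → escape time 9
(row=4, col=4): c = 0.2700 + -0.0100i → escape time 9
(row=4, col=5): c = 0.6400 + -0.0100i → escape time 4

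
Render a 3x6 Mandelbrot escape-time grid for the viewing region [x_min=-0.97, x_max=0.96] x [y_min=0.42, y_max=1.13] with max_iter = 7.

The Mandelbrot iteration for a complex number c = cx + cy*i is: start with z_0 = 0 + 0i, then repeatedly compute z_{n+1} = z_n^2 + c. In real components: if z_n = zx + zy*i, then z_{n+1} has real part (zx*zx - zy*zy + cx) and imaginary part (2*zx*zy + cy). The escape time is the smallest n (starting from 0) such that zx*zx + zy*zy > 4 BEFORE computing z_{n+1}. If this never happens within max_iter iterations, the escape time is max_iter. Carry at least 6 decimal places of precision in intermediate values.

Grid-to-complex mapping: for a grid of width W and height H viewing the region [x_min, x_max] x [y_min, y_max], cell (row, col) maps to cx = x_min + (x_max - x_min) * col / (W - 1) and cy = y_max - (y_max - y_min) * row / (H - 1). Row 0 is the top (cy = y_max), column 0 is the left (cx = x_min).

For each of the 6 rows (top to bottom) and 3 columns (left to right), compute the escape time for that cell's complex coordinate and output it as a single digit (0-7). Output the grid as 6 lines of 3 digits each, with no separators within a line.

Answer: 342
372
372
472
572
672

Derivation:
(row=0, col=0): c = -0.9700 + 1.1300i → escape time 3
(row=0, col=1): c = -0.0050 + 1.1300i → escape time 4
(row=0, col=2): c = 0.9600 + 1.1300i → escape time 2
(row=1, col=0): c = -0.9700 + 0.9880i → escape time 3
(row=1, col=1): c = -0.0050 + 0.9880i → escape time 7
(row=1, col=2): c = 0.9600 + 0.9880i → escape time 2
(row=2, col=0): c = -0.9700 + 0.8460i → escape time 3
(row=2, col=1): c = -0.0050 + 0.8460i → escape time 7
(row=2, col=2): c = 0.9600 + 0.8460i → escape time 2
(row=3, col=0): c = -0.9700 + 0.7040i → escape time 4
(row=3, col=1): c = -0.0050 + 0.7040i → escape time 7
(row=3, col=2): c = 0.9600 + 0.7040i → escape time 2
(row=4, col=0): c = -0.9700 + 0.5620i → escape time 5
(row=4, col=1): c = -0.0050 + 0.5620i → escape time 7
(row=4, col=2): c = 0.9600 + 0.5620i → escape time 2
(row=5, col=0): c = -0.9700 + 0.4200i → escape time 6
(row=5, col=1): c = -0.0050 + 0.4200i → escape time 7
(row=5, col=2): c = 0.9600 + 0.4200i → escape time 2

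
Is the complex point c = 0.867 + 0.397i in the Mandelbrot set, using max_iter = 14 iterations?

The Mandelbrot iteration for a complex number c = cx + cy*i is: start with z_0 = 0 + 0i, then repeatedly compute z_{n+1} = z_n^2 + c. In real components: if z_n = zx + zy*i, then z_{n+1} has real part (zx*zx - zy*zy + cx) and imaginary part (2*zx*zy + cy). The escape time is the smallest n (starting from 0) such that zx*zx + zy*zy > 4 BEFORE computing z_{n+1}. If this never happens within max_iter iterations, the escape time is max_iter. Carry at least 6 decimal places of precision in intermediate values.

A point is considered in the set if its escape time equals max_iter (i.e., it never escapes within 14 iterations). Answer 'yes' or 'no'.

z_0 = 0 + 0i, c = 0.8670 + 0.3970i
Iter 1: z = 0.8670 + 0.3970i, |z|^2 = 0.9093
Iter 2: z = 1.4611 + 1.0854i, |z|^2 = 3.3128
Iter 3: z = 1.8237 + 3.5687i, |z|^2 = 16.0614
Escaped at iteration 3

Answer: no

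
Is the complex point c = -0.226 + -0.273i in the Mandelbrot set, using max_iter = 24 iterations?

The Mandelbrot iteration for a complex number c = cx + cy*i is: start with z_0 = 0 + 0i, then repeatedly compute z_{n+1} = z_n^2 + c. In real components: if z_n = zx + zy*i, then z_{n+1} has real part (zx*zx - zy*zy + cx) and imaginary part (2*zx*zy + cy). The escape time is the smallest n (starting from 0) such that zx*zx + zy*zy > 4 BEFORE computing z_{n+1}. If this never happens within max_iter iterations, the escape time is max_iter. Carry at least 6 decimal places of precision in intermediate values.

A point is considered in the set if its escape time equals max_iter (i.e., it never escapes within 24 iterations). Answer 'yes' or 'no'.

Answer: yes

Derivation:
z_0 = 0 + 0i, c = -0.2260 + -0.2730i
Iter 1: z = -0.2260 + -0.2730i, |z|^2 = 0.1256
Iter 2: z = -0.2495 + -0.1496i, |z|^2 = 0.0846
Iter 3: z = -0.1862 + -0.1984i, |z|^2 = 0.0740
Iter 4: z = -0.2307 + -0.1991i, |z|^2 = 0.0929
Iter 5: z = -0.2124 + -0.1811i, |z|^2 = 0.0779
Iter 6: z = -0.2137 + -0.1960i, |z|^2 = 0.0841
Iter 7: z = -0.2188 + -0.1892i, |z|^2 = 0.0837
Iter 8: z = -0.2139 + -0.1902i, |z|^2 = 0.0819
Iter 9: z = -0.2164 + -0.1916i, |z|^2 = 0.0835
Iter 10: z = -0.2159 + -0.1901i, |z|^2 = 0.0827
Iter 11: z = -0.2155 + -0.1909i, |z|^2 = 0.0829
Iter 12: z = -0.2160 + -0.1907i, |z|^2 = 0.0830
Iter 13: z = -0.2157 + -0.1906i, |z|^2 = 0.0829
Iter 14: z = -0.2158 + -0.1908i, |z|^2 = 0.0830
Iter 15: z = -0.2158 + -0.1907i, |z|^2 = 0.0829
Iter 16: z = -0.2158 + -0.1907i, |z|^2 = 0.0829
Iter 17: z = -0.2158 + -0.1907i, |z|^2 = 0.0829
Iter 18: z = -0.2158 + -0.1907i, |z|^2 = 0.0829
Iter 19: z = -0.2158 + -0.1907i, |z|^2 = 0.0829
Iter 20: z = -0.2158 + -0.1907i, |z|^2 = 0.0829
Iter 21: z = -0.2158 + -0.1907i, |z|^2 = 0.0829
Iter 22: z = -0.2158 + -0.1907i, |z|^2 = 0.0829
Iter 23: z = -0.2158 + -0.1907i, |z|^2 = 0.0829
Did not escape in 24 iterations → in set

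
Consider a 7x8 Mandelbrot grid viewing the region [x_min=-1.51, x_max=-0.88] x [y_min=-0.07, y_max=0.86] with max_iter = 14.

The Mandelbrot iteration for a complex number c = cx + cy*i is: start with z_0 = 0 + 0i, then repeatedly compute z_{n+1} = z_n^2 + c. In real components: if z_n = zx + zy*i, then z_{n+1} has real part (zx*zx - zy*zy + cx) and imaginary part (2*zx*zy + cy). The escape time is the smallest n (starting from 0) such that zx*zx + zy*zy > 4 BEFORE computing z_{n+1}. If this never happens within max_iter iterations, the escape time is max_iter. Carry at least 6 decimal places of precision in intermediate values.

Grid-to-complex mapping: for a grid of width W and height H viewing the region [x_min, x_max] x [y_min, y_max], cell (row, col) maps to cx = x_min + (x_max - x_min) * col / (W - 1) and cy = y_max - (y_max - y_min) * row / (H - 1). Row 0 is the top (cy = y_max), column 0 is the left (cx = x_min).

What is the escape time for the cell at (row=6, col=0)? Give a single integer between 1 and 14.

Answer: 7

Derivation:
z_0 = 0 + 0i, c = -1.5100 + 0.0629i
Iter 1: z = -1.5100 + 0.0629i, |z|^2 = 2.2841
Iter 2: z = 0.7661 + -0.1270i, |z|^2 = 0.6031
Iter 3: z = -0.9391 + -0.1317i, |z|^2 = 0.8993
Iter 4: z = -0.6454 + 0.3102i, |z|^2 = 0.5127
Iter 5: z = -1.1897 + -0.3376i, |z|^2 = 1.5294
Iter 6: z = -0.2085 + 0.8661i, |z|^2 = 0.7936
Iter 7: z = -2.2166 + -0.2982i, |z|^2 = 5.0025
Escaped at iteration 7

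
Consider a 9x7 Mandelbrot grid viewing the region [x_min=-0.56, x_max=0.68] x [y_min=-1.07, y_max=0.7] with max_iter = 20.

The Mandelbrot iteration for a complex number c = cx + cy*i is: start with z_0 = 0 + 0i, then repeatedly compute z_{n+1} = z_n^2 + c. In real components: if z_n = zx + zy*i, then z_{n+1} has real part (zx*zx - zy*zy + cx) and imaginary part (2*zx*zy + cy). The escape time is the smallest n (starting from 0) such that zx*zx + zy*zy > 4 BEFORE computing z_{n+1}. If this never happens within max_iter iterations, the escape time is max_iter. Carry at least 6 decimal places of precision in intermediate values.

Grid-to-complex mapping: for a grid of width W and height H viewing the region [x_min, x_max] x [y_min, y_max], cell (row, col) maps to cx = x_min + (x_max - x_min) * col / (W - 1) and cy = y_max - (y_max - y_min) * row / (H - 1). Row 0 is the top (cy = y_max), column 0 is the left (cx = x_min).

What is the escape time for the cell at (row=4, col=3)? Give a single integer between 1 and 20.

z_0 = 0 + 0i, c = -0.0950 + -0.4800i
Iter 1: z = -0.0950 + -0.4800i, |z|^2 = 0.2394
Iter 2: z = -0.3164 + -0.3888i, |z|^2 = 0.2513
Iter 3: z = -0.1461 + -0.2340i, |z|^2 = 0.0761
Iter 4: z = -0.1284 + -0.4116i, |z|^2 = 0.1859
Iter 5: z = -0.2480 + -0.3743i, |z|^2 = 0.2016
Iter 6: z = -0.1736 + -0.2944i, |z|^2 = 0.1168
Iter 7: z = -0.1515 + -0.3778i, |z|^2 = 0.1657
Iter 8: z = -0.2148 + -0.3655i, |z|^2 = 0.1797
Iter 9: z = -0.1825 + -0.3230i, |z|^2 = 0.1376
Iter 10: z = -0.1660 + -0.3621i, |z|^2 = 0.1587
Iter 11: z = -0.1986 + -0.3598i, |z|^2 = 0.1688
Iter 12: z = -0.1850 + -0.3371i, |z|^2 = 0.1479
Iter 13: z = -0.1744 + -0.3553i, |z|^2 = 0.1566
Iter 14: z = -0.1908 + -0.3561i, |z|^2 = 0.1632
Iter 15: z = -0.1854 + -0.3441i, |z|^2 = 0.1528
Iter 16: z = -0.1791 + -0.3524i, |z|^2 = 0.1563
Iter 17: z = -0.1871 + -0.3538i, |z|^2 = 0.1602
Iter 18: z = -0.1852 + -0.3476i, |z|^2 = 0.1551
Iter 19: z = -0.1815 + -0.3513i, |z|^2 = 0.1564

Answer: 20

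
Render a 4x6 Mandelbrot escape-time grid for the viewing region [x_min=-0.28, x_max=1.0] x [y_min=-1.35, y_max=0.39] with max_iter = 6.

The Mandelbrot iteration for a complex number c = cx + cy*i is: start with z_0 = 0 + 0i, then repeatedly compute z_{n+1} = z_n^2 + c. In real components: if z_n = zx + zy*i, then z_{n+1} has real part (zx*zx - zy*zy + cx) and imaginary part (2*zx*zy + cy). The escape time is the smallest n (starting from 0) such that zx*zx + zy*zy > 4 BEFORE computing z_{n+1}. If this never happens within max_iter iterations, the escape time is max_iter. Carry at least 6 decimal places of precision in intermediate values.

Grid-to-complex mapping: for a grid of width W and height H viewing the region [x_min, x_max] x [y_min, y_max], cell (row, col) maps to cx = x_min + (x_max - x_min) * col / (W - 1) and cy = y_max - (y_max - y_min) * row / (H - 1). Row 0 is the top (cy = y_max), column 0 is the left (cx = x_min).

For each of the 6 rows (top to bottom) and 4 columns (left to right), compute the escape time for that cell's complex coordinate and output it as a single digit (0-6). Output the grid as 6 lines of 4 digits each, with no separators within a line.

Answer: 6642
6642
6642
6632
5422
2222

Derivation:
(row=0, col=0): c = -0.2800 + 0.3900i → escape time 6
(row=0, col=1): c = 0.1467 + 0.3900i → escape time 6
(row=0, col=2): c = 0.5733 + 0.3900i → escape time 4
(row=0, col=3): c = 1.0000 + 0.3900i → escape time 2
(row=1, col=0): c = -0.2800 + 0.0420i → escape time 6
(row=1, col=1): c = 0.1467 + 0.0420i → escape time 6
(row=1, col=2): c = 0.5733 + 0.0420i → escape time 4
(row=1, col=3): c = 1.0000 + 0.0420i → escape time 2
(row=2, col=0): c = -0.2800 + -0.3060i → escape time 6
(row=2, col=1): c = 0.1467 + -0.3060i → escape time 6
(row=2, col=2): c = 0.5733 + -0.3060i → escape time 4
(row=2, col=3): c = 1.0000 + -0.3060i → escape time 2
(row=3, col=0): c = -0.2800 + -0.6540i → escape time 6
(row=3, col=1): c = 0.1467 + -0.6540i → escape time 6
(row=3, col=2): c = 0.5733 + -0.6540i → escape time 3
(row=3, col=3): c = 1.0000 + -0.6540i → escape time 2
(row=4, col=0): c = -0.2800 + -1.0020i → escape time 5
(row=4, col=1): c = 0.1467 + -1.0020i → escape time 4
(row=4, col=2): c = 0.5733 + -1.0020i → escape time 2
(row=4, col=3): c = 1.0000 + -1.0020i → escape time 2
(row=5, col=0): c = -0.2800 + -1.3500i → escape time 2
(row=5, col=1): c = 0.1467 + -1.3500i → escape time 2
(row=5, col=2): c = 0.5733 + -1.3500i → escape time 2
(row=5, col=3): c = 1.0000 + -1.3500i → escape time 2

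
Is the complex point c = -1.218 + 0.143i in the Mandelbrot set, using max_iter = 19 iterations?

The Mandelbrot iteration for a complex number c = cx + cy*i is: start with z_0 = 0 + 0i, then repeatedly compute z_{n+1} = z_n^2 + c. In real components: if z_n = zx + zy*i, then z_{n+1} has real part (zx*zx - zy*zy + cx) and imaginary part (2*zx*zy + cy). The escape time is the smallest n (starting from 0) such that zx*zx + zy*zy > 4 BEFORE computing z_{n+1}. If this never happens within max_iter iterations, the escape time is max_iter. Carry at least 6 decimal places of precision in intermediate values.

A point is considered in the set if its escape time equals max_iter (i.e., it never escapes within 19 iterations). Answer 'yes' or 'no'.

z_0 = 0 + 0i, c = -1.2180 + 0.1430i
Iter 1: z = -1.2180 + 0.1430i, |z|^2 = 1.5040
Iter 2: z = 0.2451 + -0.2053i, |z|^2 = 0.1022
Iter 3: z = -1.2001 + 0.0423i, |z|^2 = 1.4420
Iter 4: z = 0.2205 + 0.0414i, |z|^2 = 0.0503
Iter 5: z = -1.1711 + 0.1612i, |z|^2 = 1.3975
Iter 6: z = 0.1275 + -0.2346i, |z|^2 = 0.0713
Iter 7: z = -1.2568 + 0.0832i, |z|^2 = 1.5865
Iter 8: z = 0.3546 + -0.0661i, |z|^2 = 0.1301
Iter 9: z = -1.0966 + 0.0962i, |z|^2 = 1.2118
Iter 10: z = -0.0247 + -0.0679i, |z|^2 = 0.0052
Iter 11: z = -1.2220 + 0.1464i, |z|^2 = 1.5147
Iter 12: z = 0.2539 + -0.2147i, |z|^2 = 0.1105
Iter 13: z = -1.1997 + 0.0340i, |z|^2 = 1.4403
Iter 14: z = 0.2200 + 0.0614i, |z|^2 = 0.0522
Iter 15: z = -1.1734 + 0.1700i, |z|^2 = 1.4057
Iter 16: z = 0.1299 + -0.2560i, |z|^2 = 0.0824
Iter 17: z = -1.2667 + 0.0765i, |z|^2 = 1.6103
Iter 18: z = 0.3806 + -0.0508i, |z|^2 = 0.1474
Did not escape in 19 iterations → in set

Answer: yes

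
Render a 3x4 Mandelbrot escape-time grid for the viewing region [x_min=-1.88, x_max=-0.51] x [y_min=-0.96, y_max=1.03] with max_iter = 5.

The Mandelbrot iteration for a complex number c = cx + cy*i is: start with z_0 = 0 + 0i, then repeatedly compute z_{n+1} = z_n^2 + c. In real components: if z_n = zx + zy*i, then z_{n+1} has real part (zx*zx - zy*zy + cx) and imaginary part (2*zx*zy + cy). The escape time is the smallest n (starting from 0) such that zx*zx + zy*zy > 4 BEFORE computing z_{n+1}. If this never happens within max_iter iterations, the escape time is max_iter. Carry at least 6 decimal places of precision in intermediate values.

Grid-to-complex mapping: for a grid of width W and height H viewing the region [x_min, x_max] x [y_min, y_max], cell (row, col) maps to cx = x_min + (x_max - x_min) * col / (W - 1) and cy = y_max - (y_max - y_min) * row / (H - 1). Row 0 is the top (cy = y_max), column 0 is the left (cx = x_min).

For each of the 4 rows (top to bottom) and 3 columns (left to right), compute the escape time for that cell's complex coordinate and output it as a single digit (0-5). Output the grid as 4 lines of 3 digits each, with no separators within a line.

(row=0, col=0): c = -1.8800 + 1.0300i → escape time 1
(row=0, col=1): c = -1.1950 + 1.0300i → escape time 3
(row=0, col=2): c = -0.5100 + 1.0300i → escape time 4
(row=1, col=0): c = -1.8800 + 0.3667i → escape time 3
(row=1, col=1): c = -1.1950 + 0.3667i → escape time 5
(row=1, col=2): c = -0.5100 + 0.3667i → escape time 5
(row=2, col=0): c = -1.8800 + -0.2967i → escape time 3
(row=2, col=1): c = -1.1950 + -0.2967i → escape time 5
(row=2, col=2): c = -0.5100 + -0.2967i → escape time 5
(row=3, col=0): c = -1.8800 + -0.9600i → escape time 1
(row=3, col=1): c = -1.1950 + -0.9600i → escape time 3
(row=3, col=2): c = -0.5100 + -0.9600i → escape time 4

Answer: 134
355
355
134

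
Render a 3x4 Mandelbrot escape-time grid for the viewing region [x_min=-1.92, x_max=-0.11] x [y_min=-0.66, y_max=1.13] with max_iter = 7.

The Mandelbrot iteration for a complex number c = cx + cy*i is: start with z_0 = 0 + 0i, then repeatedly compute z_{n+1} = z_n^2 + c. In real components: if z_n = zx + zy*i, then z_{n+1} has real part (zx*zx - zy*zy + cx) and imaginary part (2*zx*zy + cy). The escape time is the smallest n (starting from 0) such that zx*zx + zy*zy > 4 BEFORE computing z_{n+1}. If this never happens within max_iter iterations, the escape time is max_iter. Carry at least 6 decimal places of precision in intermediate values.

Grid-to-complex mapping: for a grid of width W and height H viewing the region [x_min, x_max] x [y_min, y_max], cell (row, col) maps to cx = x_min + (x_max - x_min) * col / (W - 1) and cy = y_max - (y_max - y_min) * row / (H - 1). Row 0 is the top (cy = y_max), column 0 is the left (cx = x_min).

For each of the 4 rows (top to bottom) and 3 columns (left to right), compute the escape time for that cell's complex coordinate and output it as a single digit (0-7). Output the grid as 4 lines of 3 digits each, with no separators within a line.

Answer: 135
257
577
147

Derivation:
(row=0, col=0): c = -1.9200 + 1.1300i → escape time 1
(row=0, col=1): c = -1.0150 + 1.1300i → escape time 3
(row=0, col=2): c = -0.1100 + 1.1300i → escape time 5
(row=1, col=0): c = -1.9200 + 0.5333i → escape time 2
(row=1, col=1): c = -1.0150 + 0.5333i → escape time 5
(row=1, col=2): c = -0.1100 + 0.5333i → escape time 7
(row=2, col=0): c = -1.9200 + -0.0633i → escape time 5
(row=2, col=1): c = -1.0150 + -0.0633i → escape time 7
(row=2, col=2): c = -0.1100 + -0.0633i → escape time 7
(row=3, col=0): c = -1.9200 + -0.6600i → escape time 1
(row=3, col=1): c = -1.0150 + -0.6600i → escape time 4
(row=3, col=2): c = -0.1100 + -0.6600i → escape time 7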